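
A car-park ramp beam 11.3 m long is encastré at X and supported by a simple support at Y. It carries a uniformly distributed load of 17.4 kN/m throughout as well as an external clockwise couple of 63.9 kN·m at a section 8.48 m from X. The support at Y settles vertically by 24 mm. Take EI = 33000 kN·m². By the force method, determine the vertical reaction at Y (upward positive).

R_Y = 80.04 kN

Choose R_Y as the redundant. The primary structure is the cantilever fixed at X.
Downward deflection at the released point Y due to the loads:
  UDL 17.4: wL⁴/(8EI) = 35463/EI
  clockwise couple 63.9 at a = 8.48: M₀a(2L − a)/(2EI) = 3826/EI
  δ_0 = 39288/EI
Flexibility coefficient — unit upward force at Y: δ_{YY} = L³/(3EI) = 481/EI.
With EI = 33000 kN·m²: δ_0 = 1.1906 m and δ_{YY} = 0.014575 m/kN.
Compatibility — the beam at Y must follow the support down by 0.024 m: δ_0 − R_Y·δ_{YY} = 0.024, so R_Y = (1.1906 − 0.024)/0.014575 = 80.04 kN.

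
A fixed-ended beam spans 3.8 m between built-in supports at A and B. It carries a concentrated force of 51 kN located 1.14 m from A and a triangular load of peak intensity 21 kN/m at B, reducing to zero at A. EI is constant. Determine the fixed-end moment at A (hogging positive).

Take the two fixed-end moments M_A, M_B as redundants; the released structure is the simple span AB.
End rotations of the released simple span under the applied load (×1/EI):
  at A: point load 51 at a = 1.14: Pab(L + b)/(6LEI) = 43.82/EI
  at B: point load 51 at a = 1.14: Pab(L + a)/(6LEI) = 33.51/EI
  at A: triangular load, peak 21: 7w₀L³/(360EI) = 22.41/EI
  at B: triangular load, peak 21: w₀L³/(45EI) = 25.61/EI
  θ_A0 = 66.22/EI,  θ_B0 = 59.11/EI
Flexibility coefficients: a unit moment at one end gives L/(3EI) there and L/(6EI) at the far end, so f₁₁ = f₂₂ = 1.267/EI and f₁₂ = f₂₁ = 0.6333/EI.
Compatibility — zero rotation at each built-in end:
  1.267 M_A + 0.6333 M_B = 66.22
  0.6333 M_A + 1.267 M_B = 59.11
Solving the pair gives M_A = 38.6 kN·m and M_B = 27.37 kN·m (hogging).

M_A = 38.6 kN·m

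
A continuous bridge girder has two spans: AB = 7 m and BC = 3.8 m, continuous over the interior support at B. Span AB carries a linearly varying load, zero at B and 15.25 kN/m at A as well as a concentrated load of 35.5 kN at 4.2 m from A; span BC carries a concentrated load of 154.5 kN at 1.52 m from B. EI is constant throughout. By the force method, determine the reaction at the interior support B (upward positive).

R_B = 171.9 kN

Insert a hinge at B; M_B is the redundant, and each span becomes simply supported.
Rotations at B on the released spans (each span's end-slope, ×1/EI):
  span AB: triangular load, peak 15.25: 7w₀L³/(360EI) = 101.7/EI
  span AB: point load 35.5 at a = 4.2: Pab(L + a)/(6LEI) = 111.3/EI
  span BC: point load 154.5 at a = 1.52: Pab(L + b)/(6LEI) = 142.8/EI
  relative rotation θ_0 = (213 + 142.8)/EI = 355.8/EI
A unit hogging moment at B produces rotation L₁/(3EI) + L₂/(3EI) = 3.6/EI.
Slope continuity at B: θ_0 = M_B·3.6/EI, so M_B = 355.8/3.6 = 98.84 kN·m (hogging).
Span AB, ΣM about A with M_B applied at B: R_B^{AB}·7 = 273.6 + 98.84, so R_B^{AB} = 53.21 kN and R_A = 88.88 − 53.21 = 35.66 kN.
Span BC, ΣM about C: R_B^{BC}·3.8 = 352.3 + 98.84, so R_B^{BC} = 118.7 kN and R_C = 154.5 − 118.7 = 35.79 kN.
R_B = 53.21 + 118.7 = 171.9 kN.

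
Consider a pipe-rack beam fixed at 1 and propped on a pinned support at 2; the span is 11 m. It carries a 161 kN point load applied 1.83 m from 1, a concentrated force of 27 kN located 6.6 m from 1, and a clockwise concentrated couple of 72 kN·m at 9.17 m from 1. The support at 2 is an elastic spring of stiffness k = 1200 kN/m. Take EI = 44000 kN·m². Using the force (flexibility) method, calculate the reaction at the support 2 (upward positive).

Take the reaction at 2 as the redundant and release it; the primary structure is a cantilever fixed at 1.
Deflection at 2 on the released cantilever, summing each load's contribution:
  point load 161 at a = 1.83: Pa²(3L − a)/(6EI) = 2801/EI
  point load 27 at a = 6.6: Pa²(3L − a)/(6EI) = 5175/EI
  clockwise couple 72 at a = 9.17: M₀a(2L − a)/(2EI) = 4235/EI
  δ_0 = 12211/EI
Tip deflection under a unit load at 2: L³/(3EI) = 443.7/EI.
With EI = 44000 kN·m²: δ_0 = 0.27753 m and δ_{22} = 0.010083 m/kN.
Compatibility — the spring shortens by R_2/k under the reaction it provides: δ_0 − R_2·δ_{22} = R_2/k. With 1/k = 0.000833 m/kN, R_2 = δ_0 / (δ_{22} + 1/k) = 0.27753 / (0.010083 + 0.000833) = 25.42 kN.

R_2 = 25.42 kN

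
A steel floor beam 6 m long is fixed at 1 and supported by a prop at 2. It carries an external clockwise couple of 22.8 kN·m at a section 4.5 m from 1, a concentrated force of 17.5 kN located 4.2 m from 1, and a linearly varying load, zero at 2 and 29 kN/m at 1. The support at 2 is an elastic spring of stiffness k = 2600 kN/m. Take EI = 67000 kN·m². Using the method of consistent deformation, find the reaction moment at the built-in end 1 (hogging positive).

Remove the prop at 2; the released (primary) structure is a cantilever built in at 1.
Deflection at 2 on the released cantilever, summing each load's contribution:
  clockwise couple 22.8 at a = 4.5: M₀a(2L − a)/(2EI) = 384.8/EI
  point load 17.5 at a = 4.2: Pa²(3L − a)/(6EI) = 710/EI
  triangular load, peak 29 at the fixed end: w₀L⁴/(30EI) = 1253/EI
  δ_0 = 2348/EI
Flexibility coefficient — unit upward force at 2: δ_{22} = L³/(3EI) = 72/EI.
With EI = 67000 kN·m²: δ_0 = 0.035038 m and δ_{22} = 0.001075 m/kN.
Compatibility — the spring shortens by R_2/k under the reaction it provides: δ_0 − R_2·δ_{22} = R_2/k. With 1/k = 0.000385 m/kN, R_2 = δ_0 / (δ_{22} + 1/k) = 0.035038 / (0.001075 + 0.000385) = 24.01 kN.
Moment equilibrium about 1: M_1 = Σ(load moments about 1) − R_2·L = 270.3 − 24.01×6 = 126.2 kN·m.

M_1 = 126.2 kN·m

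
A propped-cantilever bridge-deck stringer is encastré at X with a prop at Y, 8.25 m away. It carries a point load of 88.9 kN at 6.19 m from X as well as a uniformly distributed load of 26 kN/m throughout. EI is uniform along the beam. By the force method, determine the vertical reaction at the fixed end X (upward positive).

Remove the prop at Y; the released (primary) structure is a cantilever built in at X.
Downward deflection at the released point Y due to the loads:
  point load 88.9 at a = 6.19: Pa²(3L − a)/(6EI) = 10537/EI
  UDL 26: wL⁴/(8EI) = 15056/EI
  δ_0 = 25592/EI
Flexibility coefficient — unit upward force at Y: δ_{YY} = L³/(3EI) = 187.2/EI.
Compatibility at Y: δ_0 − R_Y·δ_{YY} = 0, so R_Y = 25592/187.2 = 136.7 kN.
Vertical equilibrium: R_X = ΣP − R_Y = 303.4 − 136.7 = 166.7 kN.

R_X = 166.7 kN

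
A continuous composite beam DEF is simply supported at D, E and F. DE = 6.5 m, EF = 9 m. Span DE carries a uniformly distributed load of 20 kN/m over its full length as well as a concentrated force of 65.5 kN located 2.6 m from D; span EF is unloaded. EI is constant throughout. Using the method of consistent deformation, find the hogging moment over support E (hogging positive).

M_E = 74.29 kN·m

Insert a hinge at E; M_E is the redundant, and each span becomes simply supported.
End slopes at the hinge E, treating each span as simply supported:
  span DE: UDL 20: wL³/(24EI) = 228.9/EI
  span DE: point load 65.5 at a = 2.6: Pab(L + a)/(6LEI) = 155/EI
  relative rotation θ_0 = (383.8 + 0)/EI = 383.8/EI
A unit hogging moment at E produces rotation L₁/(3EI) + L₂/(3EI) = 5.167/EI.
Slope continuity at E: θ_0 = M_E·5.167/EI, so M_E = 383.8/5.167 = 74.29 kN·m (hogging).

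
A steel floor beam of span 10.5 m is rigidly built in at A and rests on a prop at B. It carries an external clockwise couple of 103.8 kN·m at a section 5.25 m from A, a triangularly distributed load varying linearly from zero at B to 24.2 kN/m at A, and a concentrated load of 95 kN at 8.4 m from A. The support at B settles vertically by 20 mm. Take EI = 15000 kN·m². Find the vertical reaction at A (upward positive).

R_A = 119.4 kN

Choose R_B as the redundant. The primary structure is the cantilever fixed at A.
Free-end deflection of the primary structure under the applied loading (downward +):
  clockwise couple 103.8 at a = 5.25: M₀a(2L − a)/(2EI) = 4291/EI
  triangular load, peak 24.2 at the fixed end: w₀L⁴/(30EI) = 9805/EI
  point load 95 at a = 8.4: Pa²(3L − a)/(6EI) = 25807/EI
  δ_0 = 39904/EI
Flexibility coefficient — unit upward force at B: δ_{BB} = L³/(3EI) = 385.9/EI.
With EI = 15000 kN·m²: δ_0 = 2.6603 m and δ_{BB} = 0.025725 m/kN.
Compatibility — the beam at B must follow the support down by 0.02 m: δ_0 − R_B·δ_{BB} = 0.02, so R_B = (2.6603 − 0.02)/0.025725 = 102.6 kN.
Vertical equilibrium: R_A = ΣP − R_B = 222.1 − 102.6 = 119.4 kN.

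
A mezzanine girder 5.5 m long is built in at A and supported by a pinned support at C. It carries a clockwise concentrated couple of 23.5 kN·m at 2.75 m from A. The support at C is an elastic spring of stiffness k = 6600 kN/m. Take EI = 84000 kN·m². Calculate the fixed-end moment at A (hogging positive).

Remove the prop at C; the released (primary) structure is a cantilever built in at A.
Deflection at C on the released cantilever, summing each load's contribution:
  clockwise couple 23.5 at a = 2.75: M₀a(2L − a)/(2EI) = 266.6/EI
Flexibility coefficient — unit upward force at C: δ_{CC} = L³/(3EI) = 55.46/EI.
With EI = 84000 kN·m²: δ_0 = 0.003174 m and δ_{CC} = 0.00066 m/kN.
Compatibility — the spring shortens by R_C/k under the reaction it provides: δ_0 − R_C·δ_{CC} = R_C/k. With 1/k = 0.000152 m/kN, R_C = δ_0 / (δ_{CC} + 1/k) = 0.003174 / (0.00066 + 0.000152) = 3.91 kN.
Moment equilibrium about A: M_A = Σ(load moments about A) − R_C·L = 23.5 − 3.91×5.5 = 1.997 kN·m.

M_A = 1.997 kN·m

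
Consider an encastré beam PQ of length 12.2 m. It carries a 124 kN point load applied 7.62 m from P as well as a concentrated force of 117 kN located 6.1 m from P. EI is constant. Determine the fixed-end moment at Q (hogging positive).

Take the two fixed-end moments M_P, M_Q as redundants; the released structure is the simple span PQ.
End rotations of the released simple span under the applied load (×1/EI):
  at P: point load 124 at a = 7.62: Pab(L + b)/(6LEI) = 992/EI
  at Q: point load 124 at a = 7.62: Pab(L + a)/(6LEI) = 1172/EI
  at P: point load 117 at a = 6.1: Pab(L + b)/(6LEI) = 1088/EI
  at Q: point load 117 at a = 6.1: Pab(L + a)/(6LEI) = 1088/EI
  θ_P0 = 2080/EI,  θ_Q0 = 2260/EI
Flexibility coefficients: a unit moment at one end gives L/(3EI) there and L/(6EI) at the far end, so f₁₁ = f₂₂ = 4.067/EI and f₁₂ = f₂₁ = 2.033/EI.
Compatibility — zero rotation at each built-in end:
  4.067 M_P + 2.033 M_Q = 2080
  2.033 M_P + 4.067 M_Q = 2260
Solving the pair gives M_P = 311.6 kN·m and M_Q = 400 kN·m (hogging).

M_Q = 400 kN·m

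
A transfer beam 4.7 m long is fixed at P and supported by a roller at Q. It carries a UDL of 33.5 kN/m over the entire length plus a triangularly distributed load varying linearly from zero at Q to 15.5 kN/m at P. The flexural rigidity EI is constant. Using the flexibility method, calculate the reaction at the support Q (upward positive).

Remove the prop at Q; the released (primary) structure is a cantilever built in at P.
Primary-structure tip deflection at Q by superposition:
  UDL 33.5: wL⁴/(8EI) = 2043/EI
  triangular load, peak 15.5 at the fixed end: w₀L⁴/(30EI) = 252.1/EI
  δ_0 = 2295/EI
Tip deflection under a unit load at Q: L³/(3EI) = 34.61/EI.
The prop prevents deflection at Q: R_Q = δ_0/δ_{QQ} = 2295/34.61 = 66.33 kN.

R_Q = 66.33 kN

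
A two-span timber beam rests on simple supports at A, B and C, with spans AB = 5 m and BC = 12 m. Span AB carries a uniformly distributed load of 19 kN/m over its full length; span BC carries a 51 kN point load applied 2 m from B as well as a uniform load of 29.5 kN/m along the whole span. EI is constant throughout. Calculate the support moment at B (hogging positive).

M_B = 447.3 kN·m

Take M_B as the redundant. Released structure: two simple spans AB and BC with a hinge at B.
Discontinuity in slope at B on the released structure — sum the simple-span end rotations:
  span AB: UDL 19: wL³/(24EI) = 98.96/EI
  span BC: point load 51 at a = 2: Pab(L + b)/(6LEI) = 311.7/EI
  span BC: UDL 29.5: wL³/(24EI) = 2124/EI
  relative rotation θ_0 = (98.96 + 2436)/EI = 2535/EI
A unit hogging moment at B produces rotation L₁/(3EI) + L₂/(3EI) = 5.667/EI.
Compatibility: M_B·(L₁+L₂)/(3EI) = θ_0, giving M_B = 447.3 kN·m (hogging).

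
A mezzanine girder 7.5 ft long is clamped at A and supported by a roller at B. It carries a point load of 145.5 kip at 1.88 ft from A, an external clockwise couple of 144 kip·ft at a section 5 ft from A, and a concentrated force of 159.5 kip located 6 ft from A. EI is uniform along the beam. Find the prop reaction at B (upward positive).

Remove the prop at B; the released (primary) structure is a cantilever built in at A.
Primary-structure tip deflection at B by superposition:
  point load 145.5 at a = 1.88: Pa²(3L − a)/(6EI) = 1767/EI
  clockwise couple 144 at a = 5: M₀a(2L − a)/(2EI) = 3600/EI
  point load 159.5 at a = 6: Pa²(3L − a)/(6EI) = 15790/EI
  δ_0 = 21158/EI
Tip deflection under a unit load at B: L³/(3EI) = 140.6/EI.
The prop prevents deflection at B: R_B = δ_0/δ_{BB} = 21158/140.6 = 150.5 kip.

R_B = 150.5 kip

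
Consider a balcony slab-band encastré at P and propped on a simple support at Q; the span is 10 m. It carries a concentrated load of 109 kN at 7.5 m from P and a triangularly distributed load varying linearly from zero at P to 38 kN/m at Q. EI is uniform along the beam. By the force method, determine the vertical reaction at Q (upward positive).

R_Q = 173.5 kN

Release the roller at Q. Primary structure: cantilever fixed at P.
Downward deflection at the released point Q due to the loads:
  point load 109 at a = 7.5: Pa²(3L − a)/(6EI) = 22992/EI
  triangular load, peak 38 at the free end: 11w₀L⁴/(120EI) = 34833/EI
  δ_0 = 57826/EI
Flexibility coefficient — unit upward force at Q: δ_{QQ} = L³/(3EI) = 333.3/EI.
The prop prevents deflection at Q: R_Q = δ_0/δ_{QQ} = 57826/333.3 = 173.5 kN.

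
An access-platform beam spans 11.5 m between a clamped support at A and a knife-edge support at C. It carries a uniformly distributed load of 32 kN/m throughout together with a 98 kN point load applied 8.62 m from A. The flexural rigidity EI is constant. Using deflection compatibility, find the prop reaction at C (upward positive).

Release the roller at C. Primary structure: cantilever fixed at A.
Free-end deflection of the primary structure under the applied loading (downward +):
  UDL 32: wL⁴/(8EI) = 69960/EI
  point load 98 at a = 8.62: Pa²(3L − a)/(6EI) = 31409/EI
  δ_0 = 101369/EI
Flexibility coefficient — unit upward force at C: δ_{CC} = L³/(3EI) = 507/EI.
The prop prevents deflection at C: R_C = δ_0/δ_{CC} = 101369/507 = 200 kN.

R_C = 200 kN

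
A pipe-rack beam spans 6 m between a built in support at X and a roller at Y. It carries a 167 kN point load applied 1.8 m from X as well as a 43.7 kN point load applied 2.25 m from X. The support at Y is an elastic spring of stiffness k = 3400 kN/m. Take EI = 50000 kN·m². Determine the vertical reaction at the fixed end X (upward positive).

Release the roller at Y. Primary structure: cantilever fixed at X.
Primary-structure tip deflection at Y by superposition:
  point load 167 at a = 1.8: Pa²(3L − a)/(6EI) = 1461/EI
  point load 43.7 at a = 2.25: Pa²(3L − a)/(6EI) = 580.7/EI
  δ_0 = 2042/EI
Flexibility coefficient — unit upward force at Y: δ_{YY} = L³/(3EI) = 72/EI.
With EI = 50000 kN·m²: δ_0 = 0.040833 m and δ_{YY} = 0.00144 m/kN.
Compatibility — the spring shortens by R_Y/k under the reaction it provides: δ_0 − R_Y·δ_{YY} = R_Y/k. With 1/k = 0.000294 m/kN, R_Y = δ_0 / (δ_{YY} + 1/k) = 0.040833 / (0.00144 + 0.000294) = 23.55 kN.
Vertical equilibrium: R_X = ΣP − R_Y = 210.7 − 23.55 = 187.2 kN.

R_X = 187.2 kN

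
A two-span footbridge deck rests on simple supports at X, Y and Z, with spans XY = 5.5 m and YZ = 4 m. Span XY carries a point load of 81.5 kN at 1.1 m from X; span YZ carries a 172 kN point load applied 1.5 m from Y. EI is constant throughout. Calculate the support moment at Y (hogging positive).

M_Y = 80.08 kN·m

Insert a hinge at Y; M_Y is the redundant, and each span becomes simply supported.
End slopes at the hinge Y, treating each span as simply supported:
  span XY: point load 81.5 at a = 1.1: Pab(L + a)/(6LEI) = 78.89/EI
  span YZ: point load 172 at a = 1.5: Pab(L + b)/(6LEI) = 174.7/EI
  relative rotation θ_0 = (78.89 + 174.7)/EI = 253.6/EI
A unit hogging moment at Y produces rotation L₁/(3EI) + L₂/(3EI) = 3.167/EI.
Compatibility: M_Y·(L₁+L₂)/(3EI) = θ_0, giving M_Y = 80.08 kN·m (hogging).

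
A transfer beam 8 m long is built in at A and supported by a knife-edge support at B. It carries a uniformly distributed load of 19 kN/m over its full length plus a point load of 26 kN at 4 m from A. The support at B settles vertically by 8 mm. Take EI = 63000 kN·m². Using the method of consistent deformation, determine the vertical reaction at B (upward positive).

Choose R_B as the redundant. The primary structure is the cantilever fixed at A.
Primary-structure tip deflection at B by superposition:
  UDL 19: wL⁴/(8EI) = 9728/EI
  point load 26 at a = 4: Pa²(3L − a)/(6EI) = 1387/EI
  δ_0 = 11115/EI
Tip deflection under a unit load at B: L³/(3EI) = 170.7/EI.
With EI = 63000 kN·m²: δ_0 = 0.17642 m and δ_{BB} = 0.002709 m/kN.
Compatibility — the beam at B must follow the support down by 0.008 m: δ_0 − R_B·δ_{BB} = 0.008, so R_B = (0.17642 − 0.008)/0.002709 = 62.17 kN.

R_B = 62.17 kN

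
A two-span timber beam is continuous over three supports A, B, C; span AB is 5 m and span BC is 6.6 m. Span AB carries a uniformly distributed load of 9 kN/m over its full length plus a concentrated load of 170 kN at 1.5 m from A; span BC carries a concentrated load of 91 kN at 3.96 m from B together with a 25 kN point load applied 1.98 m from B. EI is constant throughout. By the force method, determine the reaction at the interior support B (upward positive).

R_B = 175.3 kN

Take M_B as the redundant. Released structure: two simple spans AB and BC with a hinge at B.
Rotations at B on the released spans (each span's end-slope, ×1/EI):
  span AB: UDL 9: wL³/(24EI) = 46.88/EI
  span AB: point load 170 at a = 1.5: Pab(L + a)/(6LEI) = 193.4/EI
  span BC: point load 91 at a = 3.96: Pab(L + b)/(6LEI) = 222/EI
  span BC: point load 25 at a = 1.98: Pab(L + b)/(6LEI) = 64.8/EI
  relative rotation θ_0 = (240.2 + 286.8)/EI = 527/EI
A unit hogging moment at B produces rotation L₁/(3EI) + L₂/(3EI) = 3.867/EI.
Slope continuity at B: θ_0 = M_B·3.867/EI, so M_B = 527/3.867 = 136.3 kN·m (hogging).
Span AB, ΣM about A with M_B applied at B: R_B^{AB}·5 = 367.5 + 136.3, so R_B^{AB} = 100.8 kN and R_A = 215 − 100.8 = 114.2 kN.
Span BC, ΣM about C: R_B^{BC}·6.6 = 355.7 + 136.3, so R_B^{BC} = 74.55 kN and R_C = 116 − 74.55 = 41.45 kN.
R_B = 100.8 + 74.55 = 175.3 kN.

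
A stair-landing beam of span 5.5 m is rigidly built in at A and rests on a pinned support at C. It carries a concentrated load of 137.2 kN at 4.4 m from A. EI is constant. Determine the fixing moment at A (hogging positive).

Release the roller at C. Primary structure: cantilever fixed at A.
Downward deflection at the released point C due to the loads:
  point load 137.2 at a = 4.4: Pa²(3L − a)/(6EI) = 5357/EI
Flexibility coefficient — unit upward force at C: δ_{CC} = L³/(3EI) = 55.46/EI.
Compatibility at C: δ_0 − R_C·δ_{CC} = 0, so R_C = 5357/55.46 = 96.59 kN.
Moment equilibrium about A: M_A = Σ(load moments about A) − R_C·L = 603.7 − 96.59×5.5 = 72.44 kN·m.

M_A = 72.44 kN·m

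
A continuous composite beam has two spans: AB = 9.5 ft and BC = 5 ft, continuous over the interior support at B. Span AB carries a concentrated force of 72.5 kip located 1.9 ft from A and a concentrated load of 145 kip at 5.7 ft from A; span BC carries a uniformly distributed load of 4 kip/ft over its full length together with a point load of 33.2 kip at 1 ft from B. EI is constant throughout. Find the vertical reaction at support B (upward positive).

R_B = 208 kip

Insert a hinge at B; M_B is the redundant, and each span becomes simply supported.
End slopes at the hinge B, treating each span as simply supported:
  span AB: point load 72.5 at a = 1.9: Pab(L + a)/(6LEI) = 209.4/EI
  span AB: point load 145 at a = 5.7: Pab(L + a)/(6LEI) = 837.5/EI
  span BC: UDL 4: wL³/(24EI) = 20.83/EI
  span BC: point load 33.2 at a = 1: Pab(L + b)/(6LEI) = 39.84/EI
  relative rotation θ_0 = (1047 + 60.67)/EI = 1108/EI
A unit hogging moment at B produces rotation L₁/(3EI) + L₂/(3EI) = 4.833/EI.
Slope continuity at B: θ_0 = M_B·4.833/EI, so M_B = 1108/4.833 = 229.2 kip·ft (hogging).
Span AB, ΣM about A with M_B applied at B: R_B^{AB}·9.5 = 964.2 + 229.2, so R_B^{AB} = 125.6 kip and R_A = 217.5 − 125.6 = 91.88 kip.
Span BC, ΣM about C: R_B^{BC}·5 = 182.8 + 229.2, so R_B^{BC} = 82.39 kip and R_C = 53.2 − 82.39 = -29.19 kip.
R_B = 125.6 + 82.39 = 208 kip.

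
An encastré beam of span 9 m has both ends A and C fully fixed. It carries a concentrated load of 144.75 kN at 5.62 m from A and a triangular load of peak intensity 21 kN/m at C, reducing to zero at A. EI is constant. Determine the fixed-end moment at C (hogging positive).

Take the two fixed-end moments M_A, M_C as redundants; the released structure is the simple span AC.
End rotations of the released simple span under the applied load (×1/EI):
  at A: point load 144.75 at a = 5.62: Pab(L + b)/(6LEI) = 630.4/EI
  at C: point load 144.75 at a = 5.62: Pab(L + a)/(6LEI) = 744.4/EI
  at A: triangular load, peak 21: 7w₀L³/(360EI) = 297.7/EI
  at C: triangular load, peak 21: w₀L³/(45EI) = 340.2/EI
  θ_A0 = 928/EI,  θ_C0 = 1085/EI
Flexibility coefficients: a unit moment at one end gives L/(3EI) there and L/(6EI) at the far end, so f₁₁ = f₂₂ = 3/EI and f₁₂ = f₂₁ = 1.5/EI.
Compatibility — zero rotation at each built-in end:
  3 M_A + 1.5 M_C = 928
  1.5 M_A + 3 M_C = 1085
Solving the pair gives M_A = 171.4 kN·m and M_C = 275.8 kN·m (hogging).

M_C = 275.8 kN·m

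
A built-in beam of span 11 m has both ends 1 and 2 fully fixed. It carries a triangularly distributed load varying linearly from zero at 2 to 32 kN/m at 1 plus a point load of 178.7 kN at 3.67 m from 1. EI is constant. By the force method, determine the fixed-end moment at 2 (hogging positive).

M_2 = 274.9 kN·m

Take the two fixed-end moments M_1, M_2 as redundants; the released structure is the simple span 12.
Simple-span end rotations at 1 and 2 under the given loads:
  at 1: triangular load, peak 32: w₀L³/(45EI) = 946.5/EI
  at 2: triangular load, peak 32: 7w₀L³/(360EI) = 828.2/EI
  at 1: point load 178.7 at a = 3.67: Pab(L + b)/(6LEI) = 1335/EI
  at 2: point load 178.7 at a = 3.67: Pab(L + a)/(6LEI) = 1069/EI
  θ_10 = 2282/EI,  θ_20 = 1897/EI
Flexibility coefficients: a unit moment at one end gives L/(3EI) there and L/(6EI) at the far end, so f₁₁ = f₂₂ = 3.667/EI and f₁₂ = f₂₁ = 1.833/EI.
Compatibility — zero rotation at each built-in end:
  3.667 M_1 + 1.833 M_2 = 2282
  1.833 M_1 + 3.667 M_2 = 1897
Solving the pair gives M_1 = 484.8 kN·m and M_2 = 274.9 kN·m (hogging).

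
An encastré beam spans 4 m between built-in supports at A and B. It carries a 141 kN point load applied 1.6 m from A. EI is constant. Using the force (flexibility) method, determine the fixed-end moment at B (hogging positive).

Release both end moments; the primary structure is a simply-supported span AB with redundants M_A and M_B.
Simple-span end rotations at A and B under the given loads:
  at A: point load 141 at a = 1.6: Pab(L + b)/(6LEI) = 144.4/EI
  at B: point load 141 at a = 1.6: Pab(L + a)/(6LEI) = 126.3/EI
  θ_A0 = 144.4/EI,  θ_B0 = 126.3/EI
Flexibility coefficients: a unit moment at one end gives L/(3EI) there and L/(6EI) at the far end, so f₁₁ = f₂₂ = 1.333/EI and f₁₂ = f₂₁ = 0.6667/EI.
Compatibility — zero rotation at each built-in end:
  1.333 M_A + 0.6667 M_B = 144.4
  0.6667 M_A + 1.333 M_B = 126.3
Solving the pair gives M_A = 81.22 kN·m and M_B = 54.14 kN·m (hogging).

M_B = 54.14 kN·m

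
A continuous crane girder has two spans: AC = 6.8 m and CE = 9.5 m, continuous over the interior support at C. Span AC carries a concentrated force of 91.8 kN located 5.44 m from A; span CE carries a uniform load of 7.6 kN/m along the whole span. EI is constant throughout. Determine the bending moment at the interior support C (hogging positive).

M_C = 87.47 kN·m

Take M_C as the redundant. Released structure: two simple spans AC and CE with a hinge at C.
End slopes at the hinge C, treating each span as simply supported:
  span AC: point load 91.8 at a = 5.44: Pab(L + a)/(6LEI) = 203.8/EI
  span CE: UDL 7.6: wL³/(24EI) = 271.5/EI
  relative rotation θ_0 = (203.8 + 271.5)/EI = 475.3/EI
A unit hogging moment at C produces rotation L₁/(3EI) + L₂/(3EI) = 5.433/EI.
Slope continuity at C: θ_0 = M_C·5.433/EI, so M_C = 475.3/5.433 = 87.47 kN·m (hogging).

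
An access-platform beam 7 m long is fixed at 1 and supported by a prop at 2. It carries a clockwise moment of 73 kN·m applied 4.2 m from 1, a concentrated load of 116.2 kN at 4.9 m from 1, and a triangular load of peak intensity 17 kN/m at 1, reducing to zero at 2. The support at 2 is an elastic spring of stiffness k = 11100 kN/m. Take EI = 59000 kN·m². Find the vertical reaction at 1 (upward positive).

R_1 = 89.2 kN

Release the roller at 2. Primary structure: cantilever fixed at 1.
Free-end deflection of the primary structure under the applied loading (downward +):
  clockwise couple 73 at a = 4.2: M₀a(2L − a)/(2EI) = 1502/EI
  point load 116.2 at a = 4.9: Pa²(3L − a)/(6EI) = 7486/EI
  triangular load, peak 17 at the fixed end: w₀L⁴/(30EI) = 1361/EI
  δ_0 = 10349/EI
Flexibility coefficient — unit upward force at 2: δ_{22} = L³/(3EI) = 114.3/EI.
With EI = 59000 kN·m²: δ_0 = 0.17541 m and δ_{22} = 0.001938 m/kN.
Compatibility — the spring shortens by R_2/k under the reaction it provides: δ_0 − R_2·δ_{22} = R_2/k. With 1/k = 0.00009 m/kN, R_2 = δ_0 / (δ_{22} + 1/k) = 0.17541 / (0.001938 + 0.00009) = 86.5 kN.
Vertical equilibrium: R_1 = ΣP − R_2 = 175.7 − 86.5 = 89.2 kN.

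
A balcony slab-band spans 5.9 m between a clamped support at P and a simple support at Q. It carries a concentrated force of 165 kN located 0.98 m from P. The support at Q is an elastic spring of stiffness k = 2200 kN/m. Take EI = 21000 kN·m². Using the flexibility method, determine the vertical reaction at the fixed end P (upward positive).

Release the roller at Q. Primary structure: cantilever fixed at P.
Primary-structure tip deflection at Q by superposition:
  point load 165 at a = 0.98: Pa²(3L − a)/(6EI) = 441.6/EI
Flexibility coefficient — unit upward force at Q: δ_{QQ} = L³/(3EI) = 68.46/EI.
With EI = 21000 kN·m²: δ_0 = 0.021028 m and δ_{QQ} = 0.00326 m/kN.
Compatibility — the spring shortens by R_Q/k under the reaction it provides: δ_0 − R_Q·δ_{QQ} = R_Q/k. With 1/k = 0.000455 m/kN, R_Q = δ_0 / (δ_{QQ} + 1/k) = 0.021028 / (0.00326 + 0.000455) = 5.661 kN.
Vertical equilibrium: R_P = ΣP − R_Q = 165 − 5.661 = 159.3 kN.

R_P = 159.3 kN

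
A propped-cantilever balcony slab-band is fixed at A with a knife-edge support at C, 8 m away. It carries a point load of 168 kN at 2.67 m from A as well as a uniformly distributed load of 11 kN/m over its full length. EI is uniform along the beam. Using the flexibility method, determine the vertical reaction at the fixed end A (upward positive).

Release the roller at C. Primary structure: cantilever fixed at A.
Downward deflection at the released point C due to the loads:
  point load 168 at a = 2.67: Pa²(3L − a)/(6EI) = 4258/EI
  UDL 11: wL⁴/(8EI) = 5632/EI
  δ_0 = 9890/EI
Tip deflection under a unit load at C: L³/(3EI) = 170.7/EI.
Compatibility at C: δ_0 − R_C·δ_{CC} = 0, so R_C = 9890/170.7 = 57.95 kN.
Vertical equilibrium: R_A = ΣP − R_C = 256 − 57.95 = 198.1 kN.

R_A = 198.1 kN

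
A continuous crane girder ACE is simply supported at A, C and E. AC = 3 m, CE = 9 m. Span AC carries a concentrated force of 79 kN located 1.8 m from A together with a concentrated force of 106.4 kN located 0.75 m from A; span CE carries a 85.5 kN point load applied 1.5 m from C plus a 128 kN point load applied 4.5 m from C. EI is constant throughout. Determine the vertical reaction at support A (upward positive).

R_A = 26 kN

Insert a hinge at C; M_C is the redundant, and each span becomes simply supported.
Rotations at C on the released spans (each span's end-slope, ×1/EI):
  span AC: point load 79 at a = 1.8: Pab(L + a)/(6LEI) = 45.5/EI
  span AC: point load 106.4 at a = 0.75: Pab(L + a)/(6LEI) = 37.41/EI
  span CE: point load 85.5 at a = 1.5: Pab(L + b)/(6LEI) = 293.9/EI
  span CE: point load 128 at a = 4.5: Pab(L + b)/(6LEI) = 648/EI
  relative rotation θ_0 = (82.91 + 941.9)/EI = 1025/EI
A unit hogging moment at C produces rotation L₁/(3EI) + L₂/(3EI) = 4/EI.
Slope continuity at C: θ_0 = M_C·4/EI, so M_C = 1025/4 = 256.2 kN·m (hogging).
Span AC, ΣM about A with M_C applied at C: R_C^{AC}·3 = 222 + 256.2, so R_C^{AC} = 159.4 kN and R_A = 185.4 − 159.4 = 26 kN.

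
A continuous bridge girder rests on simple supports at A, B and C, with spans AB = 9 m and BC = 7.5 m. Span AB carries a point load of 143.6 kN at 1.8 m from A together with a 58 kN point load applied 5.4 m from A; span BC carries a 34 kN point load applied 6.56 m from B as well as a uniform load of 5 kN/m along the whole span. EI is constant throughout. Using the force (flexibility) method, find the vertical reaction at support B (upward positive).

R_B = 122.1 kN

Release continuity at B by inserting a hinge; the redundant is the internal moment M_B. The primary structure is two simply-supported spans AB and BC.
Discontinuity in slope at B on the released structure — sum the simple-span end rotations:
  span AB: point load 143.6 at a = 1.8: Pab(L + a)/(6LEI) = 372.2/EI
  span AB: point load 58 at a = 5.4: Pab(L + a)/(6LEI) = 300.7/EI
  span BC: point load 34 at a = 6.56: Pab(L + b)/(6LEI) = 39.32/EI
  span BC: UDL 5: wL³/(24EI) = 87.89/EI
  relative rotation θ_0 = (672.9 + 127.2)/EI = 800.1/EI
A unit hogging moment at B produces rotation L₁/(3EI) + L₂/(3EI) = 5.5/EI.
Compatibility: M_B·(L₁+L₂)/(3EI) = θ_0, giving M_B = 145.5 kN·m (hogging).
Span AB, ΣM about A with M_B applied at B: R_B^{AB}·9 = 571.7 + 145.5, so R_B^{AB} = 79.68 kN and R_A = 201.6 − 79.68 = 121.9 kN.
Span BC, ΣM about C: R_B^{BC}·7.5 = 172.6 + 145.5, so R_B^{BC} = 42.41 kN and R_C = 71.5 − 42.41 = 29.09 kN.
R_B = 79.68 + 42.41 = 122.1 kN.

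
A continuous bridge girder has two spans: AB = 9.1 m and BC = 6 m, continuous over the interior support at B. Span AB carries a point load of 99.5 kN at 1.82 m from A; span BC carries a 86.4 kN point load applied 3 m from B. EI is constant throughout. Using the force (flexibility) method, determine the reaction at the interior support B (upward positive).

R_B = 88.27 kN

Release continuity at B by inserting a hinge; the redundant is the internal moment M_B. The primary structure is two simply-supported spans AB and BC.
End slopes at the hinge B, treating each span as simply supported:
  span AB: point load 99.5 at a = 1.82: Pab(L + a)/(6LEI) = 263.7/EI
  span BC: point load 86.4 at a = 3: Pab(L + b)/(6LEI) = 194.4/EI
  relative rotation θ_0 = (263.7 + 194.4)/EI = 458.1/EI
A unit hogging moment at B produces rotation L₁/(3EI) + L₂/(3EI) = 5.033/EI.
Slope continuity at B: θ_0 = M_B·5.033/EI, so M_B = 458.1/5.033 = 91.01 kN·m (hogging).
Span AB, ΣM about A with M_B applied at B: R_B^{AB}·9.1 = 181.1 + 91.01, so R_B^{AB} = 29.9 kN and R_A = 99.5 − 29.9 = 69.6 kN.
Span BC, ΣM about C: R_B^{BC}·6 = 259.2 + 91.01, so R_B^{BC} = 58.37 kN and R_C = 86.4 − 58.37 = 28.03 kN.
R_B = 29.9 + 58.37 = 88.27 kN.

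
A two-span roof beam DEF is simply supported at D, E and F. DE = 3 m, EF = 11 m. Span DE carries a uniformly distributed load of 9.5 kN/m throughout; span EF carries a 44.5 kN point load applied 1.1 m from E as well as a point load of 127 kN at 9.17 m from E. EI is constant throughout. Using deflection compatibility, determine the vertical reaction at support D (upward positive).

R_D = -27.07 kN

Release continuity at E by inserting a hinge; the redundant is the internal moment M_E. The primary structure is two simply-supported spans DE and EF.
Rotations at E on the released spans (each span's end-slope, ×1/EI):
  span DE: UDL 9.5: wL³/(24EI) = 10.69/EI
  span EF: point load 44.5 at a = 1.1: Pab(L + b)/(6LEI) = 153.5/EI
  span EF: point load 127 at a = 9.17: Pab(L + b)/(6LEI) = 414.3/EI
  relative rotation θ_0 = (10.69 + 567.8)/EI = 578.4/EI
A unit hogging moment at E produces rotation L₁/(3EI) + L₂/(3EI) = 4.667/EI.
Slope continuity at E: θ_0 = M_E·4.667/EI, so M_E = 578.4/4.667 = 124 kN·m (hogging).
Span DE, ΣM about D with M_E applied at E: R_E^{DE}·3 = 42.75 + 124, so R_E^{DE} = 55.57 kN and R_D = 28.5 − 55.57 = -27.07 kN.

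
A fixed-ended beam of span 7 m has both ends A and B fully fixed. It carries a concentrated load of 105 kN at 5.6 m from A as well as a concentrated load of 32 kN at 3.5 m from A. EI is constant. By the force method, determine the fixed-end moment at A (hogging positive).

Take the two fixed-end moments M_A, M_B as redundants; the released structure is the simple span AB.
End rotations of the released simple span under the applied load (×1/EI):
  at A: point load 105 at a = 5.6: Pab(L + b)/(6LEI) = 164.6/EI
  at B: point load 105 at a = 5.6: Pab(L + a)/(6LEI) = 247/EI
  at A: point load 32 at a = 3.5: Pab(L + b)/(6LEI) = 98/EI
  at B: point load 32 at a = 3.5: Pab(L + a)/(6LEI) = 98/EI
  θ_A0 = 262.6/EI,  θ_B0 = 345/EI
Flexibility coefficients: a unit moment at one end gives L/(3EI) there and L/(6EI) at the far end, so f₁₁ = f₂₂ = 2.333/EI and f₁₂ = f₂₁ = 1.167/EI.
Compatibility — zero rotation at each built-in end:
  2.333 M_A + 1.167 M_B = 262.6
  1.167 M_A + 2.333 M_B = 345
Solving the pair gives M_A = 51.52 kN·m and M_B = 122.1 kN·m (hogging).

M_A = 51.52 kN·m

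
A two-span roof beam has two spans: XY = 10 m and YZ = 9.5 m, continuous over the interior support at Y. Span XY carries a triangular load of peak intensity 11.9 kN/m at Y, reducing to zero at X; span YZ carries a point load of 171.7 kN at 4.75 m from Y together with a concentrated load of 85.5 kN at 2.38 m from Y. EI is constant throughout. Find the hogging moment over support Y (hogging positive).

Release continuity at Y by inserting a hinge; the redundant is the internal moment M_Y. The primary structure is two simply-supported spans XY and YZ.
Discontinuity in slope at Y on the released structure — sum the simple-span end rotations:
  span XY: triangular load, peak 11.9: w₀L³/(45EI) = 264.4/EI
  span YZ: point load 171.7 at a = 4.75: Pab(L + b)/(6LEI) = 968.5/EI
  span YZ: point load 85.5 at a = 2.38: Pab(L + b)/(6LEI) = 422.5/EI
  relative rotation θ_0 = (264.4 + 1391)/EI = 1655/EI
A unit hogging moment at Y produces rotation L₁/(3EI) + L₂/(3EI) = 6.5/EI.
Slope continuity at Y: θ_0 = M_Y·6.5/EI, so M_Y = 1655/6.5 = 254.7 kN·m (hogging).

M_Y = 254.7 kN·m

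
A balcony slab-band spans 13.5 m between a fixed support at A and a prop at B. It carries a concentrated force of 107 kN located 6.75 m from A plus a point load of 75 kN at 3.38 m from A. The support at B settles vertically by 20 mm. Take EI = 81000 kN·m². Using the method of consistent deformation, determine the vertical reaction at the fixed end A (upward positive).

R_A = 144.1 kN

Release the roller at B. Primary structure: cantilever fixed at A.
Primary-structure tip deflection at B by superposition:
  point load 107 at a = 6.75: Pa²(3L − a)/(6EI) = 27423/EI
  point load 75 at a = 3.38: Pa²(3L − a)/(6EI) = 5301/EI
  δ_0 = 32724/EI
Flexibility coefficient — unit upward force at B: δ_{BB} = L³/(3EI) = 820.1/EI.
With EI = 81000 kN·m²: δ_0 = 0.404 m and δ_{BB} = 0.010125 m/kN.
Compatibility — the beam at B must follow the support down by 0.02 m: δ_0 − R_B·δ_{BB} = 0.02, so R_B = (0.404 − 0.02)/0.010125 = 37.93 kN.
Vertical equilibrium: R_A = ΣP − R_B = 182 − 37.93 = 144.1 kN.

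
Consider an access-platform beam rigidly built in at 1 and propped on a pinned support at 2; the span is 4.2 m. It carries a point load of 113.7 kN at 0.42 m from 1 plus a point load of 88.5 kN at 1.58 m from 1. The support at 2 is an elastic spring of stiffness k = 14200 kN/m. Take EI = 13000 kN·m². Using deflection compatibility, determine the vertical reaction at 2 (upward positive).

Take the reaction at 2 as the redundant and release it; the primary structure is a cantilever fixed at 1.
Primary-structure tip deflection at 2 by superposition:
  point load 113.7 at a = 0.42: Pa²(3L − a)/(6EI) = 40.72/EI
  point load 88.5 at a = 1.58: Pa²(3L − a)/(6EI) = 405.8/EI
  δ_0 = 446.5/EI
Tip deflection under a unit load at 2: L³/(3EI) = 24.7/EI.
With EI = 13000 kN·m²: δ_0 = 0.034346 m and δ_{22} = 0.0019 m/kN.
Compatibility — the spring shortens by R_2/k under the reaction it provides: δ_0 − R_2·δ_{22} = R_2/k. With 1/k = 0.00007 m/kN, R_2 = δ_0 / (δ_{22} + 1/k) = 0.034346 / (0.0019 + 0.00007) = 17.43 kN.

R_2 = 17.43 kN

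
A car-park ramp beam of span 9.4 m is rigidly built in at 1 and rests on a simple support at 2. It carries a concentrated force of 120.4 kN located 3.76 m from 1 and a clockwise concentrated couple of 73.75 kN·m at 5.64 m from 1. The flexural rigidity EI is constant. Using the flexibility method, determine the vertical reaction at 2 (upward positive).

Remove the prop at 2; the released (primary) structure is a cantilever built in at 1.
Free-end deflection of the primary structure under the applied loading (downward +):
  point load 120.4 at a = 3.76: Pa²(3L − a)/(6EI) = 6933/EI
  clockwise couple 73.75 at a = 5.64: M₀a(2L − a)/(2EI) = 2737/EI
  δ_0 = 9670/EI
Flexibility coefficient — unit upward force at 2: δ_{22} = L³/(3EI) = 276.9/EI.
Compatibility at 2: δ_0 − R_2·δ_{22} = 0, so R_2 = 9670/276.9 = 34.93 kN.

R_2 = 34.93 kN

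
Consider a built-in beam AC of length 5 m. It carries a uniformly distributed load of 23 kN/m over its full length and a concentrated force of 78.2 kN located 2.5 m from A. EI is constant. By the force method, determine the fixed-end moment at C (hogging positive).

M_C = 96.79 kN·m

Take the two fixed-end moments M_A, M_C as redundants; the released structure is the simple span AC.
Simple-span end rotations at A and C under the given loads:
  at A: UDL 23: wL³/(24EI) = 119.8/EI
  at C: UDL 23: wL³/(24EI) = 119.8/EI
  at A: point load 78.2 at a = 2.5: Pab(L + b)/(6LEI) = 122.2/EI
  at C: point load 78.2 at a = 2.5: Pab(L + a)/(6LEI) = 122.2/EI
  θ_A0 = 242/EI,  θ_C0 = 242/EI
Flexibility coefficients: a unit moment at one end gives L/(3EI) there and L/(6EI) at the far end, so f₁₁ = f₂₂ = 1.667/EI and f₁₂ = f₂₁ = 0.8333/EI.
Compatibility — zero rotation at each built-in end:
  1.667 M_A + 0.8333 M_C = 242
  0.8333 M_A + 1.667 M_C = 242
Solving the pair gives M_A = 96.79 kN·m and M_C = 96.79 kN·m (hogging).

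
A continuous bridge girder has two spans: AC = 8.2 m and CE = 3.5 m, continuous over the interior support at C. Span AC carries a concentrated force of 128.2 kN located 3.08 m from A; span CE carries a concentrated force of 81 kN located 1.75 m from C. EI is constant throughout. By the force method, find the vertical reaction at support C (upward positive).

Release continuity at C by inserting a hinge; the redundant is the internal moment M_C. The primary structure is two simply-supported spans AC and CE.
Rotations at C on the released spans (each span's end-slope, ×1/EI):
  span AC: point load 128.2 at a = 3.08: Pab(L + a)/(6LEI) = 463.5/EI
  span CE: point load 81 at a = 1.75: Pab(L + b)/(6LEI) = 62.02/EI
  relative rotation θ_0 = (463.5 + 62.02)/EI = 525.5/EI
A unit hogging moment at C produces rotation L₁/(3EI) + L₂/(3EI) = 3.9/EI.
Slope continuity at C: θ_0 = M_C·3.9/EI, so M_C = 525.5/3.9 = 134.7 kN·m (hogging).
Span AC, ΣM about A with M_C applied at C: R_C^{AC}·8.2 = 394.9 + 134.7, so R_C^{AC} = 64.59 kN and R_A = 128.2 − 64.59 = 63.61 kN.
Span CE, ΣM about E: R_C^{CE}·3.5 = 141.8 + 134.7, so R_C^{CE} = 79 kN and R_E = 81 − 79 = 2 kN.
R_C = 64.59 + 79 = 143.6 kN.

R_C = 143.6 kN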